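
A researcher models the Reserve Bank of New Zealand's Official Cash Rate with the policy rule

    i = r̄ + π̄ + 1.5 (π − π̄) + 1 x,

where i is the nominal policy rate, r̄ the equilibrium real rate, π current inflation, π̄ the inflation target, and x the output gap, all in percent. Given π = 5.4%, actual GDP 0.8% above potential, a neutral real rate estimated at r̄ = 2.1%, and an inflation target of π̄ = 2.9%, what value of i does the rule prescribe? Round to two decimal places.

9.55%

Output 0.8% above potential → x = 0.8.
i = 2.1 + 2.9 + 1.5 × (5.4 − 2.9) + 1 × 0.8
   = 2.1 + 2.9 + 3.75 + 0.8 = 9.55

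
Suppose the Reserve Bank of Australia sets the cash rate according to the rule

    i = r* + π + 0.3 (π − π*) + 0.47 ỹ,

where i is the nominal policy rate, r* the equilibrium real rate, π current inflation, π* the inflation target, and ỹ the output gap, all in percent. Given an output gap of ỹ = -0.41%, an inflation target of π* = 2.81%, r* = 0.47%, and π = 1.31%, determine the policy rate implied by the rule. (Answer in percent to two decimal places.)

1.14%

i = 0.47 + 1.31 + 0.3 × (1.31 − 2.81) + 0.47 × (-0.41)
   = 0.47 + 1.31 − 0.45 − 0.1927 = 1.14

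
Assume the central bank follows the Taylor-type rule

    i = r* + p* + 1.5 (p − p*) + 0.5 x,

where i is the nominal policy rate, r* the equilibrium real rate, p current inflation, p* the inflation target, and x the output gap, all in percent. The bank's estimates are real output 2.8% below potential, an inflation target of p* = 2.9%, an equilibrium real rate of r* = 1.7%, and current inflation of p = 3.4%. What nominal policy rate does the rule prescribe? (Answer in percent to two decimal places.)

3.95%

Output 2.8% below potential → x = -2.8.
i = 1.7 + 2.9 + 1.5 × (3.4 − 2.9) + 0.5 × (-2.8)
   = 1.7 + 2.9 + 0.75 − 1.4 = 3.95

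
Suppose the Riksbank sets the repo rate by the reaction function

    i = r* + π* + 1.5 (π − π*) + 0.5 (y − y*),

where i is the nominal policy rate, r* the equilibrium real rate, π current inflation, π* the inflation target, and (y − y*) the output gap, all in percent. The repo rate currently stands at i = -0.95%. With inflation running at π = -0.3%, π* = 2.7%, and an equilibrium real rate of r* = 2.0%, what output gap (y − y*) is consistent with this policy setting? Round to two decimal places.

0.5 (y − y*) = -0.95 − 2.0 − 2.7 − 1.5 × ((-0.3) − 2.7) = -1.15
(y − y*) = -1.15 / 0.5 = -2.30

-2.30%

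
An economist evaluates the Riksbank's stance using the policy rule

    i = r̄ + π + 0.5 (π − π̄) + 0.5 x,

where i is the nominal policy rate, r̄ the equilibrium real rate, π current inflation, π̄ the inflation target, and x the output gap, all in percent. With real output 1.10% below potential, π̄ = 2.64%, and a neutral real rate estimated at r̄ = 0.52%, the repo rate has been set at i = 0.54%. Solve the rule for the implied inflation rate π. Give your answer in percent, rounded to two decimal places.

1.26%

Output 1.10% below potential → x = -1.10.
Collecting π: i = r̄ + (1 + 0.5) π − 0.5 π̄ + 0.5 x
1.5 π = 0.54 − 0.52 + 0.5 × 2.64 − 0.5 × (-1.10) = 1.89
π = 1.89 / 1.5 = 1.26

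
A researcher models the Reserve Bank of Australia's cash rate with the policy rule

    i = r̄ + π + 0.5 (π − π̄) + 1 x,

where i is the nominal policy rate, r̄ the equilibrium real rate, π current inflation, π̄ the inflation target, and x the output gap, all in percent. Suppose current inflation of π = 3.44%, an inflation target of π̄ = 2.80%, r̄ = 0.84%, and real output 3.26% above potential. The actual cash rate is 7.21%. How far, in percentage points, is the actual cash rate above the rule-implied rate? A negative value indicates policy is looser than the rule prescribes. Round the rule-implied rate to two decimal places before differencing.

-0.65 pp

Output 3.26% above potential → x = 3.26.
i = 0.84 + 3.44 + 0.5 × (3.44 − 2.80) + 1 × 3.26
   = 0.84 + 3.44 + 0.32 + 3.26 = 7.86
Deviation = 7.21 − 7.86 = -0.65 pp.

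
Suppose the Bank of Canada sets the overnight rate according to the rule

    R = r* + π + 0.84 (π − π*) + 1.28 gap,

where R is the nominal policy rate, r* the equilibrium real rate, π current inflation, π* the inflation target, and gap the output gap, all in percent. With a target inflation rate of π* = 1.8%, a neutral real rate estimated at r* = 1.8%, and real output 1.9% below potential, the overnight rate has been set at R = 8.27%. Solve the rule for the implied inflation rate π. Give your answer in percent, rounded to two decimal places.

Output 1.9% below potential → gap = -1.9.
Collecting π: R = r* + (1 + 0.84) π − 0.84 π* + 1.28 gap
1.84 π = 8.27 − 1.8 + 0.84 × 1.8 − 1.28 × (-1.9) = 10.414
π = 10.414 / 1.84 = 5.66

5.66%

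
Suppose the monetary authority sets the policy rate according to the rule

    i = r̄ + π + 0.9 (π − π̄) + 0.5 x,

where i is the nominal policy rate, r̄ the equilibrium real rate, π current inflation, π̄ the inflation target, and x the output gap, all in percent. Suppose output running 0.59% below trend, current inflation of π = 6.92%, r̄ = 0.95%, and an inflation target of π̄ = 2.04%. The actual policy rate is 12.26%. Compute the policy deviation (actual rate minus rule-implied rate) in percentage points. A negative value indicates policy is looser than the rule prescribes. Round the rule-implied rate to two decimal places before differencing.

Output 0.59% below potential → x = -0.59.
i = 0.95 + 6.92 + 0.9 × (6.92 − 2.04) + 0.5 × (-0.59)
   = 0.95 + 6.92 + 4.392 − 0.295 = 11.97
Deviation = 12.26 − 11.97 = 0.29 pp.

0.29 pp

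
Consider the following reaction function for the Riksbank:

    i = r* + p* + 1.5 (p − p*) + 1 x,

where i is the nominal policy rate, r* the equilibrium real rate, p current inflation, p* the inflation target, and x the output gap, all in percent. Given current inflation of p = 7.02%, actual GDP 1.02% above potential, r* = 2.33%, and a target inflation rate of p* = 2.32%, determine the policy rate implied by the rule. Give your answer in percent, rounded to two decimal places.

Output 1.02% above potential → x = 1.02.
i = 2.33 + 2.32 + 1.5 × (7.02 − 2.32) + 1 × 1.02
   = 2.33 + 2.32 + 7.05 + 1.02 = 12.72

12.72%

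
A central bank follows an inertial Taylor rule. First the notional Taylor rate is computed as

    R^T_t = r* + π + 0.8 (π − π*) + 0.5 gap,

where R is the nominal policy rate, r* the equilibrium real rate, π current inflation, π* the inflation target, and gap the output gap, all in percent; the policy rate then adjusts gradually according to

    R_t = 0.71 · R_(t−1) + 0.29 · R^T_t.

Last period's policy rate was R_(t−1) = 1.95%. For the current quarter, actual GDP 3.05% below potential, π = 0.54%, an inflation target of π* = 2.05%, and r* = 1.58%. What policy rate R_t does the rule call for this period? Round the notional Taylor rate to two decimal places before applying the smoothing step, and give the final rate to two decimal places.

1.21%

Output 3.05% below potential → gap = -3.05.
R^T_t = 1.58 + 0.54 + 0.8 × (0.54 − 2.05) + 0.5 × (-3.05)
   = 1.58 + 0.54 − 1.208 − 1.525 = -0.61
R_t = 0.71 × 1.95 + 0.29 × (-0.61) = 1.3845 − 0.1769 = 1.21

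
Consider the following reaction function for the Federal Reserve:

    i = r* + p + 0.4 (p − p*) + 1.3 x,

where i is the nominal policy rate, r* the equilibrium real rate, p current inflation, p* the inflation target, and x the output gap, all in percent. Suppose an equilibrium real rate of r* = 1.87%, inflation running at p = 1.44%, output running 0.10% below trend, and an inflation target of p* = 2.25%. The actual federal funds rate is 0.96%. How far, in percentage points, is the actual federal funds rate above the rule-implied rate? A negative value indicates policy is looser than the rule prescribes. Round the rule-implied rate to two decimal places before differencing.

Output 0.10% below potential → x = -0.10.
i = 1.87 + 1.44 + 0.4 × (1.44 − 2.25) + 1.3 × (-0.10)
   = 1.87 + 1.44 − 0.324 − 0.13 = 2.86
Deviation = 0.96 − 2.86 = -1.90 pp.

-1.90 pp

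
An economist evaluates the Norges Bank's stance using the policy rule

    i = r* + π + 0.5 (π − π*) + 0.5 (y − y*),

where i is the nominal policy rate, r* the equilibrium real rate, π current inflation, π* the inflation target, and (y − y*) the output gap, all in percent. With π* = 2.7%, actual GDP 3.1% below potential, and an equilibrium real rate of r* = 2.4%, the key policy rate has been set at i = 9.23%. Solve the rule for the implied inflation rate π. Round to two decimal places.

6.49%

Output 3.1% below potential → (y − y*) = -3.1.
Collecting π: i = r* + (1 + 0.5) π − 0.5 π* + 0.5 (y − y*)
1.5 π = 9.23 − 2.4 + 0.5 × 2.7 − 0.5 × (-3.1) = 9.73
π = 9.73 / 1.5 = 6.49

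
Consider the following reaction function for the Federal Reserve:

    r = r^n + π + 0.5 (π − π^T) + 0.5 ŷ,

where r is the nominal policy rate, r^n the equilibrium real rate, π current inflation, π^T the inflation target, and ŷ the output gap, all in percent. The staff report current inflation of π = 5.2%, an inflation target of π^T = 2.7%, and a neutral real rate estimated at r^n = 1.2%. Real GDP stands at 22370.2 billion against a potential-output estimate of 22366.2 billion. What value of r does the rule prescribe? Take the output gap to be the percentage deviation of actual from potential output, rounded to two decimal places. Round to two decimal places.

Output gap = 100 × (22370.2 − 22366.2) / 22366.2 = 0.02%.
r = 1.20 + 5.20 + 0.5 × (5.20 − 2.70) + 0.5 × 0.02
   = 1.20 + 5.2 + 1.25 + 0.01 = 7.66

7.66%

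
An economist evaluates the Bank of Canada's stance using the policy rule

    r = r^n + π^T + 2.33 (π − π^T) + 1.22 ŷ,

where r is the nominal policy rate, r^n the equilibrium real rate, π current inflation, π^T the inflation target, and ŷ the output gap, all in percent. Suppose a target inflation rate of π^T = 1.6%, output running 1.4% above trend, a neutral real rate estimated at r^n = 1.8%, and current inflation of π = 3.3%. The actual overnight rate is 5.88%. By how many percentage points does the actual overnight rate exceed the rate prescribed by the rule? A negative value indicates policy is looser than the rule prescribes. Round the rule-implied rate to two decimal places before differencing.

-3.19 pp

Output 1.4% above potential → ŷ = 1.4.
r = 1.8 + 1.6 + 2.33 × (3.3 − 1.6) + 1.22 × 1.4
   = 1.8 + 1.6 + 3.961 + 1.708 = 9.07
Deviation = 5.88 − 9.07 = -3.19 pp.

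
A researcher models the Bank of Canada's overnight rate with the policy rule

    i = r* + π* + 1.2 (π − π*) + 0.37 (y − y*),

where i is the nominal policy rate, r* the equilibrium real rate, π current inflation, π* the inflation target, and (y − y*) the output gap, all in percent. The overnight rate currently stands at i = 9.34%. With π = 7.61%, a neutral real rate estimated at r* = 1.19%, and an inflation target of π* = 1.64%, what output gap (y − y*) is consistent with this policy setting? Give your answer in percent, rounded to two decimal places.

-1.77%

0.37 (y − y*) = 9.34 − 1.19 − 1.64 − 1.2 × (7.61 − 1.64) = -0.654
(y − y*) = -0.654 / 0.37 = -1.77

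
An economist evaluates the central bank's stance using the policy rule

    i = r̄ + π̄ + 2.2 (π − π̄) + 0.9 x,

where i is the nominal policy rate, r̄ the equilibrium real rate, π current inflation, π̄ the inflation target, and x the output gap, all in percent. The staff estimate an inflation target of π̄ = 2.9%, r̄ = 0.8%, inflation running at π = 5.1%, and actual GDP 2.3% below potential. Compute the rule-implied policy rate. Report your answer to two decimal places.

Output 2.3% below potential → x = -2.3.
i = 0.8 + 2.9 + 2.2 × (5.1 − 2.9) + 0.9 × (-2.3)
   = 0.8 + 2.9 + 4.84 − 2.07 = 6.47

6.47%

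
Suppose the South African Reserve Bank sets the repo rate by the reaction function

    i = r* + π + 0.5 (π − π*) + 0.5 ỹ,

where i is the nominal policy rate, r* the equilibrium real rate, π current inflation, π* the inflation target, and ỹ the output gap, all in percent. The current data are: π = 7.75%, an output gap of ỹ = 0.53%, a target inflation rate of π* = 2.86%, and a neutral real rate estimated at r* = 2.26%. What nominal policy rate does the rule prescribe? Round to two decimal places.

i = 2.26 + 7.75 + 0.5 × (7.75 − 2.86) + 0.5 × 0.53
   = 2.26 + 7.75 + 2.445 + 0.265 = 12.72

12.72%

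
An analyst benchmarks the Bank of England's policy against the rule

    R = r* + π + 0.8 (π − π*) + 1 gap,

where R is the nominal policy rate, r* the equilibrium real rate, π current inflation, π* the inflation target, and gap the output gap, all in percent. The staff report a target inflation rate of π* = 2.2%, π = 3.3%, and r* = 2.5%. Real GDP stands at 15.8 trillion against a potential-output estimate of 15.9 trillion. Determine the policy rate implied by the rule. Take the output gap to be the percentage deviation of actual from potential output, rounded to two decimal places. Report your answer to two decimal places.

6.05%

Output gap = 100 × (15.8 − 15.9) / 15.9 = -0.63%.
R = 2.50 + 3.30 + 0.8 × (3.30 − 2.20) + 1 × (-0.63)
   = 2.50 + 3.3 + 0.88 − 0.63 = 6.05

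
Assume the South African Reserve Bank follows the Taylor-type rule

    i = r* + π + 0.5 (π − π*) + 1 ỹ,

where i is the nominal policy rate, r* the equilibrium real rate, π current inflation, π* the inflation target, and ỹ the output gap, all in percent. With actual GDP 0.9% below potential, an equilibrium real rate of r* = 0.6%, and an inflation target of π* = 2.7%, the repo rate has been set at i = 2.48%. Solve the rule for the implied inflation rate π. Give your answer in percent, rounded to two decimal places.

2.75%

Output 0.9% below potential → ỹ = -0.9.
Collecting π: i = r* + (1 + 0.5) π − 0.5 π* + 1 ỹ
1.5 π = 2.48 − 0.6 + 0.5 × 2.7 − 1 × (-0.9) = 4.13
π = 4.13 / 1.5 = 2.75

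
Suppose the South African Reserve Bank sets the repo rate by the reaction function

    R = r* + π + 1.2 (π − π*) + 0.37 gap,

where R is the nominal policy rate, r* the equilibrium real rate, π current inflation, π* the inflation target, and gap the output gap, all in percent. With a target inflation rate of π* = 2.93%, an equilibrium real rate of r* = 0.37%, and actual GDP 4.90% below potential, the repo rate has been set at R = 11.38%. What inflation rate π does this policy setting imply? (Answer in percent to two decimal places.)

Output 4.90% below potential → gap = -4.90.
Collecting π: R = r* + (1 + 1.2) π − 1.2 π* + 0.37 gap
2.2 π = 11.38 − 0.37 + 1.2 × 2.93 − 0.37 × (-4.90) = 16.339
π = 16.339 / 2.2 = 7.43

7.43%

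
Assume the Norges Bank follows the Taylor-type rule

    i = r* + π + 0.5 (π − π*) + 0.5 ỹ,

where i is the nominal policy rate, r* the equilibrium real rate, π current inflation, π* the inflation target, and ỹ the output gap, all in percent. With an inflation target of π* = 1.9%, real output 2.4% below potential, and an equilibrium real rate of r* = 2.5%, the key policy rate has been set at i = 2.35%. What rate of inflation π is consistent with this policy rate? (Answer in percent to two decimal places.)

1.33%

Output 2.4% below potential → ỹ = -2.4.
Collecting π: i = r* + (1 + 0.5) π − 0.5 π* + 0.5 ỹ
1.5 π = 2.35 − 2.5 + 0.5 × 1.9 − 0.5 × (-2.4) = 2
π = 2 / 1.5 = 1.33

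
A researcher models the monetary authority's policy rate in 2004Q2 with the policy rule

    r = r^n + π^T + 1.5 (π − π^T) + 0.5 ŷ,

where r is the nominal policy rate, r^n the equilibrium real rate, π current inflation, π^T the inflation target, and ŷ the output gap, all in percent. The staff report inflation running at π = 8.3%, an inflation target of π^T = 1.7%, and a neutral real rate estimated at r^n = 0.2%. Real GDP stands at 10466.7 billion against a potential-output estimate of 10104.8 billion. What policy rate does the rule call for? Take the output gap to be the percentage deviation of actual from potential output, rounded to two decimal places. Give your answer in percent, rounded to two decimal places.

13.59%

Output gap = 100 × (10466.7 − 10104.8) / 10104.8 = 3.58%.
r = 0.20 + 1.70 + 1.5 × (8.30 − 1.70) + 0.5 × 3.58
   = 0.20 + 1.7 + 9.9 + 1.79 = 13.59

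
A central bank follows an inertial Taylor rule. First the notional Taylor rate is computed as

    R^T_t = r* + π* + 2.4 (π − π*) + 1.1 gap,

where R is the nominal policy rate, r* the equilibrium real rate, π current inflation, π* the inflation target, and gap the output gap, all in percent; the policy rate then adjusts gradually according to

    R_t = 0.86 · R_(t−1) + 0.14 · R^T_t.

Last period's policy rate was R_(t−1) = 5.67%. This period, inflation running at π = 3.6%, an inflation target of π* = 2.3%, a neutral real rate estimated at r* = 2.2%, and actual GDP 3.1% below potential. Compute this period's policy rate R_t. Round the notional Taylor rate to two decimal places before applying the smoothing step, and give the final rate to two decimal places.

Output 3.1% below potential → gap = -3.1.
R^T_t = 2.2 + 2.3 + 2.4 × (3.6 − 2.3) + 1.1 × (-3.1)
   = 2.2 + 2.3 + 3.12 − 3.41 = 4.21
R_t = 0.86 × 5.67 + 0.14 × 4.21 = 4.8762 + 0.5894 = 5.47

5.47%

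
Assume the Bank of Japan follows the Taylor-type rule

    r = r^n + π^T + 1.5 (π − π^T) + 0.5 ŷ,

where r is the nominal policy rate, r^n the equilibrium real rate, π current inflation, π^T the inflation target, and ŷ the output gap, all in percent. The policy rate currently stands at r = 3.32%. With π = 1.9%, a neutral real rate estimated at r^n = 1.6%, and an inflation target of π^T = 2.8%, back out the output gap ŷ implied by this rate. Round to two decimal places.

0.54%

0.5 ŷ = 3.32 − 1.6 − 2.8 − 1.5 × (1.9 − 2.8) = 0.27
ŷ = 0.27 / 0.5 = 0.54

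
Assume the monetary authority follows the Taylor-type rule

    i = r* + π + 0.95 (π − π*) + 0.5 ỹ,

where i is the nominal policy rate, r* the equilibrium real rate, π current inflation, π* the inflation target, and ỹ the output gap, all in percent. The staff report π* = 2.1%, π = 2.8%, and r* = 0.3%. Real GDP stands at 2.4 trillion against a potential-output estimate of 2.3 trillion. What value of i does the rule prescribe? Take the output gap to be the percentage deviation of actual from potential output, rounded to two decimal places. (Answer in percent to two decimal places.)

Output gap = 100 × (2.4 − 2.3) / 2.3 = 4.35%.
i = 0.30 + 2.80 + 0.95 × (2.80 − 2.10) + 0.5 × 4.35
   = 0.30 + 2.8 + 0.665 + 2.175 = 5.94

5.94%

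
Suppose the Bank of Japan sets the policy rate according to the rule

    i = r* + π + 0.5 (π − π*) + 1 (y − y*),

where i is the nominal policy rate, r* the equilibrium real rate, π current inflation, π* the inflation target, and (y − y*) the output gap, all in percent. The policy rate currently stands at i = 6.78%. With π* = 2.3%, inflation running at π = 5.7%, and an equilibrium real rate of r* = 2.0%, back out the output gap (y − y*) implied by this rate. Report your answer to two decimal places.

1 (y − y*) = 6.78 − 2.0 − 5.7 − 0.5 × (5.7 − 2.3) = -2.62
(y − y*) = -2.62 / 1 = -2.62

-2.62%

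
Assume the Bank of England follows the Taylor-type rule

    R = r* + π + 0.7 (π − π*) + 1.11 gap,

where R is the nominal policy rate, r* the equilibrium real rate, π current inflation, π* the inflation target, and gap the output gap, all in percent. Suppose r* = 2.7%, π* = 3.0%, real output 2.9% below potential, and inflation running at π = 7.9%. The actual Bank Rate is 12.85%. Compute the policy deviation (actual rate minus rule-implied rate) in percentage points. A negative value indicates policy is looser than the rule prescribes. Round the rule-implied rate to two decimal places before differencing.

2.04 pp

Output 2.9% below potential → gap = -2.9.
R = 2.7 + 7.9 + 0.7 × (7.9 − 3.0) + 1.11 × (-2.9)
   = 2.7 + 7.9 + 3.43 − 3.219 = 10.81
Deviation = 12.85 − 10.81 = 2.04 pp.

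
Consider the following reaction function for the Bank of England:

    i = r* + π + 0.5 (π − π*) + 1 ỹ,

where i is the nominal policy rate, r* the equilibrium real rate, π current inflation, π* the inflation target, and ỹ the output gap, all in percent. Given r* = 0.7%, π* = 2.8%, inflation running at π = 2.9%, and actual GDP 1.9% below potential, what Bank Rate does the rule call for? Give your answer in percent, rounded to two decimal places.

Output 1.9% below potential → ỹ = -1.9.
i = 0.7 + 2.9 + 0.5 × (2.9 − 2.8) + 1 × (-1.9)
   = 0.7 + 2.9 + 0.05 − 1.9 = 1.75

1.75%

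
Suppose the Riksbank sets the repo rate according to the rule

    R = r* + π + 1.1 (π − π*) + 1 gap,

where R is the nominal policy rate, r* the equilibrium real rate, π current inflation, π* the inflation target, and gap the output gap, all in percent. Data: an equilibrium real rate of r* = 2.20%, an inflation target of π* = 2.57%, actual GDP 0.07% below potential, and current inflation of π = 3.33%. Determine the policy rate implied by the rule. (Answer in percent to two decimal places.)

6.30%

Output 0.07% below potential → gap = -0.07.
R = 2.20 + 3.33 + 1.1 × (3.33 − 2.57) + 1 × (-0.07)
   = 2.20 + 3.33 + 0.836 − 0.07 = 6.30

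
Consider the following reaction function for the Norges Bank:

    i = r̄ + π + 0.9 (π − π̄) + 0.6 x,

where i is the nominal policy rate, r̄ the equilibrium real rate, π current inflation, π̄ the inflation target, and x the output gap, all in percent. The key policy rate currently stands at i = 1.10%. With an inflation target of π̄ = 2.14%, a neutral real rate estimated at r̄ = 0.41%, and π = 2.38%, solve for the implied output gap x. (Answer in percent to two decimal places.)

0.6 x = 1.10 − 0.41 − 2.38 − 0.9 × (2.38 − 2.14) = -1.906
x = -1.906 / 0.6 = -3.18

-3.18%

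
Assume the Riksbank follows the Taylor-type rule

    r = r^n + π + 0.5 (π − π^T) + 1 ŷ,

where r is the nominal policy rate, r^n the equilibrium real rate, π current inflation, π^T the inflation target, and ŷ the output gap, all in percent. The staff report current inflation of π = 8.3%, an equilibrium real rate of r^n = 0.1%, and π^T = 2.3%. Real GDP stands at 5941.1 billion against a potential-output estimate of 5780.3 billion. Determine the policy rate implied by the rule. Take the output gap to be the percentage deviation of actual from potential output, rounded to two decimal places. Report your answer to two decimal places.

Output gap = 100 × (5941.1 − 5780.3) / 5780.3 = 2.78%.
r = 0.10 + 8.30 + 0.5 × (8.30 − 2.30) + 1 × 2.78
   = 0.10 + 8.3 + 3 + 2.78 = 14.18

14.18%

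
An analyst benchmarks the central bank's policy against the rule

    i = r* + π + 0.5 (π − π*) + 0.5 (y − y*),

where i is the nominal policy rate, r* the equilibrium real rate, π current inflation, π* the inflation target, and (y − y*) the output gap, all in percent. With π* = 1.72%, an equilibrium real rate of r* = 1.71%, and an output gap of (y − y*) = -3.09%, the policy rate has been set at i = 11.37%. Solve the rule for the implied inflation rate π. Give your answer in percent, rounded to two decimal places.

8.04%

Collecting π: i = r* + (1 + 0.5) π − 0.5 π* + 0.5 (y − y*)
1.5 π = 11.37 − 1.71 + 0.5 × 1.72 − 0.5 × (-3.09) = 12.065
π = 12.065 / 1.5 = 8.04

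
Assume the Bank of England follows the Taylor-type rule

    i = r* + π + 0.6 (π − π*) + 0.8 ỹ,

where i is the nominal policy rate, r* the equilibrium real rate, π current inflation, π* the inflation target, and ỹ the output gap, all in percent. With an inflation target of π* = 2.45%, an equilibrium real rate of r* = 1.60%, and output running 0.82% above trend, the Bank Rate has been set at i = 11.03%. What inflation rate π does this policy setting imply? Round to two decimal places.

Output 0.82% above potential → ỹ = 0.82.
Collecting π: i = r* + (1 + 0.6) π − 0.6 π* + 0.8 ỹ
1.6 π = 11.03 − 1.60 + 0.6 × 2.45 − 0.8 × 0.82 = 10.244
π = 10.244 / 1.6 = 6.40

6.40%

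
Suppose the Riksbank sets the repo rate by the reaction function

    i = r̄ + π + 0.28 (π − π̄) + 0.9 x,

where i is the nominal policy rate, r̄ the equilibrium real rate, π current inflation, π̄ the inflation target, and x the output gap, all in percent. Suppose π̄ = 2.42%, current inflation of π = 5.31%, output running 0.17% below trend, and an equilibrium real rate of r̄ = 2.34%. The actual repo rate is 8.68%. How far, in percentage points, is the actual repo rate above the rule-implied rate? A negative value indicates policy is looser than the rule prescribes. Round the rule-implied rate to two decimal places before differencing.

Output 0.17% below potential → x = -0.17.
i = 2.34 + 5.31 + 0.28 × (5.31 − 2.42) + 0.9 × (-0.17)
   = 2.34 + 5.31 + 0.8092 − 0.153 = 8.31
Deviation = 8.68 − 8.31 = 0.37 pp.

0.37 pp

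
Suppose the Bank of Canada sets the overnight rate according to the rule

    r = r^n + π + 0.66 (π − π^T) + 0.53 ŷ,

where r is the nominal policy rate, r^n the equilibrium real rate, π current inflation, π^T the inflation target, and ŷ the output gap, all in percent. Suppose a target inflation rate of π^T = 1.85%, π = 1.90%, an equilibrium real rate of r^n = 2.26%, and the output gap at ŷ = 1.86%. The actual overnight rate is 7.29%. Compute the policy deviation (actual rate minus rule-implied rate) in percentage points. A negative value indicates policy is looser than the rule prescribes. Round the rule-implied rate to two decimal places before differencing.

r = 2.26 + 1.90 + 0.66 × (1.90 − 1.85) + 0.53 × 1.86
   = 2.26 + 1.9 + 0.033 + 0.9858 = 5.18
Deviation = 7.29 − 5.18 = 2.11 pp.

2.11 pp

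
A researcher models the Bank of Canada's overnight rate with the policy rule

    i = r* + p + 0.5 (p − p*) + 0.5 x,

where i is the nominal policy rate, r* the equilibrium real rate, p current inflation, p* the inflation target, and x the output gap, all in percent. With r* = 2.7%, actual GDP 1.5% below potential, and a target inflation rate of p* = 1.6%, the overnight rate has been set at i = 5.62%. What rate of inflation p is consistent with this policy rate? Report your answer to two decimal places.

Output 1.5% below potential → x = -1.5.
Collecting p: i = r* + (1 + 0.5) p − 0.5 p* + 0.5 x
1.5 p = 5.62 − 2.7 + 0.5 × 1.6 − 0.5 × (-1.5) = 4.47
p = 4.47 / 1.5 = 2.98

2.98%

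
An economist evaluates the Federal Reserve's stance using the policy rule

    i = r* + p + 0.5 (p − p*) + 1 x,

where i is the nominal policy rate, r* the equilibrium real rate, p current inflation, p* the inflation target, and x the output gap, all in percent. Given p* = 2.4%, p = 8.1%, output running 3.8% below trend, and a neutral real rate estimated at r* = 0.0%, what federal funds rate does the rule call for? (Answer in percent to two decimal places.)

Output 3.8% below potential → x = -3.8.
i = 0.0 + 8.1 + 0.5 × (8.1 − 2.4) + 1 × (-3.8)
   = 0.0 + 8.1 + 2.85 − 3.8 = 7.15

7.15%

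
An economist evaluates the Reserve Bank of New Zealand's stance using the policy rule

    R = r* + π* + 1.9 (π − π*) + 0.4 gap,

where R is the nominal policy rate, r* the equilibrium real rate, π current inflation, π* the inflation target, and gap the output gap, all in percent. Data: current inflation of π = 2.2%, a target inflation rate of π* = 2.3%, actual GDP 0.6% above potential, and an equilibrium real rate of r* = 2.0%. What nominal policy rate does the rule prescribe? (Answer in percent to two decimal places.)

Output 0.6% above potential → gap = 0.6.
R = 2.0 + 2.3 + 1.9 × (2.2 − 2.3) + 0.4 × 0.6
   = 2.0 + 2.3 − 0.19 + 0.24 = 4.35

4.35%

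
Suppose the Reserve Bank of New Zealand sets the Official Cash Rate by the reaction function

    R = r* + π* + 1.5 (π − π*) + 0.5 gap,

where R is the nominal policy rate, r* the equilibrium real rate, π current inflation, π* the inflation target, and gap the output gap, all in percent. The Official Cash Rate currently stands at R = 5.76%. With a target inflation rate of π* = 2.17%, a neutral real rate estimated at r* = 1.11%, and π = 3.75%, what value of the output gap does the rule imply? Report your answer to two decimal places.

0.22%

0.5 gap = 5.76 − 1.11 − 2.17 − 1.5 × (3.75 − 2.17) = 0.11
gap = 0.11 / 0.5 = 0.22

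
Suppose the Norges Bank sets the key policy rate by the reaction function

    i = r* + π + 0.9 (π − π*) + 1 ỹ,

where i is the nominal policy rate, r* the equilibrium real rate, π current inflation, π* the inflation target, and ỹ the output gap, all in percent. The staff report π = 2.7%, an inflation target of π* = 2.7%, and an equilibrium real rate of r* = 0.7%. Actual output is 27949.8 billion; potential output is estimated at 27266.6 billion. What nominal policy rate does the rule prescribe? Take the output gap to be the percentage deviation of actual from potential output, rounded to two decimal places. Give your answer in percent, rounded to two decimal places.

Output gap = 100 × (27949.8 − 27266.6) / 27266.6 = 2.51%.
i = 0.70 + 2.70 + 0.9 × (2.70 − 2.70) + 1 × 2.51
   = 0.70 + 2.7 + 0 + 2.51 = 5.91

5.91%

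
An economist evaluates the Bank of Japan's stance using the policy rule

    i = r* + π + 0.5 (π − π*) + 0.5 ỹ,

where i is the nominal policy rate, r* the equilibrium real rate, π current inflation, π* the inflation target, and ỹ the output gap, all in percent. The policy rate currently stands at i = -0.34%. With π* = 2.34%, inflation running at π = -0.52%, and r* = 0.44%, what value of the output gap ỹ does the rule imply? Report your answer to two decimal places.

0.5 ỹ = -0.34 − 0.44 − (-0.52) − 0.5 × ((-0.52) − 2.34) = 1.17
ỹ = 1.17 / 0.5 = 2.34

2.34%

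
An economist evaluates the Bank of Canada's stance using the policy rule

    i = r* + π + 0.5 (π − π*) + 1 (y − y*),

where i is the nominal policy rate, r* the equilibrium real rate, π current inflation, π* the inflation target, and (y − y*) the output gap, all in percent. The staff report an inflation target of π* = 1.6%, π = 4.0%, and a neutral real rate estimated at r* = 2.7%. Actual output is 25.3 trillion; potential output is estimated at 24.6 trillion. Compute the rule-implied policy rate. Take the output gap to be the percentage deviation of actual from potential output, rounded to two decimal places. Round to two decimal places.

Output gap = 100 × (25.3 − 24.6) / 24.6 = 2.85%.
i = 2.70 + 4.00 + 0.5 × (4.00 − 1.60) + 1 × 2.85
   = 2.70 + 4 + 1.2 + 2.85 = 10.75

10.75%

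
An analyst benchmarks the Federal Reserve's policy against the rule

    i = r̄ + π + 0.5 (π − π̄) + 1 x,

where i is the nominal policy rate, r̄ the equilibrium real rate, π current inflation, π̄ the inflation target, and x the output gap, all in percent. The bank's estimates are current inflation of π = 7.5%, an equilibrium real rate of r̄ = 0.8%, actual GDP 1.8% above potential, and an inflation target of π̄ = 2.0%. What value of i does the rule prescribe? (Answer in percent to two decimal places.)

12.85%

Output 1.8% above potential → x = 1.8.
i = 0.8 + 7.5 + 0.5 × (7.5 − 2.0) + 1 × 1.8
   = 0.8 + 7.5 + 2.75 + 1.8 = 12.85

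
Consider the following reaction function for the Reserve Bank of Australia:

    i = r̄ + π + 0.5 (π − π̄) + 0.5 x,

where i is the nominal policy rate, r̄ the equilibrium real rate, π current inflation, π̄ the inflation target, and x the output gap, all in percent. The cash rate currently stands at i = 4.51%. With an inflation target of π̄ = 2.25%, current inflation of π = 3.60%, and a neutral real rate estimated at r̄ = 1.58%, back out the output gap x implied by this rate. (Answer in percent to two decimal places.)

0.5 x = 4.51 − 1.58 − 3.60 − 0.5 × (3.60 − 2.25) = -1.345
x = -1.345 / 0.5 = -2.69

-2.69%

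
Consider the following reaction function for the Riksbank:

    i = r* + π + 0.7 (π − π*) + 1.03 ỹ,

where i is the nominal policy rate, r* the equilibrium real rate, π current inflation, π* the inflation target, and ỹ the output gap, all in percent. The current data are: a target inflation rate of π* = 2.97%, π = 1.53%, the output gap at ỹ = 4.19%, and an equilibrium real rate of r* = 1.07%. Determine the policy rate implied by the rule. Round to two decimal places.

i = 1.07 + 1.53 + 0.7 × (1.53 − 2.97) + 1.03 × 4.19
   = 1.07 + 1.53 − 1.008 + 4.3157 = 5.91

5.91%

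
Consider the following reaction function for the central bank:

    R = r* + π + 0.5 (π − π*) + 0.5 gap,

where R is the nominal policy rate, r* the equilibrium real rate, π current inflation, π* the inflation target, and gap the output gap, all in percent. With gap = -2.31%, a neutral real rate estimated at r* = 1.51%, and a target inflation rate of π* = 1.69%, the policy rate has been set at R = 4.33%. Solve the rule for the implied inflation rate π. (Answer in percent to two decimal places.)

3.21%

Collecting π: R = r* + (1 + 0.5) π − 0.5 π* + 0.5 gap
1.5 π = 4.33 − 1.51 + 0.5 × 1.69 − 0.5 × (-2.31) = 4.82
π = 4.82 / 1.5 = 3.21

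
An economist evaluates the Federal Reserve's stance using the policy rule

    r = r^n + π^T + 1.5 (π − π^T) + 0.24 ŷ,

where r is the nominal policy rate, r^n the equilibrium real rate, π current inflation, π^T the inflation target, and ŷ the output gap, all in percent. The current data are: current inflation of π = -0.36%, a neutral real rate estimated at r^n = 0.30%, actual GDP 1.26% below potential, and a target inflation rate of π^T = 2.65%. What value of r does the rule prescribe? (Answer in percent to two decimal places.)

-1.87%

Output 1.26% below potential → ŷ = -1.26.
r = 0.30 + 2.65 + 1.5 × (-0.36 − 2.65) + 0.24 × (-1.26)
   = 0.30 + 2.65 − 4.515 − 0.3024 = -1.87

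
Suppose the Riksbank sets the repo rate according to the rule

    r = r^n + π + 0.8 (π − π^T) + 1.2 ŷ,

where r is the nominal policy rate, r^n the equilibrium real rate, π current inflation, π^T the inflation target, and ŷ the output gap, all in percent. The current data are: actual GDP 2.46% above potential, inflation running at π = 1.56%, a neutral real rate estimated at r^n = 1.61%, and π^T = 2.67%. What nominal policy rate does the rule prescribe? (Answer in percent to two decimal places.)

5.23%

Output 2.46% above potential → ŷ = 2.46.
r = 1.61 + 1.56 + 0.8 × (1.56 − 2.67) + 1.2 × 2.46
   = 1.61 + 1.56 − 0.888 + 2.952 = 5.23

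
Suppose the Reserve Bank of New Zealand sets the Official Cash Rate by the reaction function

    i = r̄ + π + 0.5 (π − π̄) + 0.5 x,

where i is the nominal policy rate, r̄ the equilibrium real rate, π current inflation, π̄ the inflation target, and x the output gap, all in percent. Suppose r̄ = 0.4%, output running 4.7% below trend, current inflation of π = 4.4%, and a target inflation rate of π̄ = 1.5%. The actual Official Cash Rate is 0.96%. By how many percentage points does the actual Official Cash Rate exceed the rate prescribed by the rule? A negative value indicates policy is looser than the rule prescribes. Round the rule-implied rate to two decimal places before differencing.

Output 4.7% below potential → x = -4.7.
i = 0.4 + 4.4 + 0.5 × (4.4 − 1.5) + 0.5 × (-4.7)
   = 0.4 + 4.4 + 1.45 − 2.35 = 3.90
Deviation = 0.96 − 3.90 = -2.94 pp.

-2.94 pp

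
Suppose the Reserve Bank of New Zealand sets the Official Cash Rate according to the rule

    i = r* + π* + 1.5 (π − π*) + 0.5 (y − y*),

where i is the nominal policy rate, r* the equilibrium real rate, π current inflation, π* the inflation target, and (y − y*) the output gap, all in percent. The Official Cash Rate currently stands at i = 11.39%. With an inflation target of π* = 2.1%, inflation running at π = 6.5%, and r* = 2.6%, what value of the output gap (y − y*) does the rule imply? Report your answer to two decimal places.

0.18%

0.5 (y − y*) = 11.39 − 2.6 − 2.1 − 1.5 × (6.5 − 2.1) = 0.09
(y − y*) = 0.09 / 0.5 = 0.18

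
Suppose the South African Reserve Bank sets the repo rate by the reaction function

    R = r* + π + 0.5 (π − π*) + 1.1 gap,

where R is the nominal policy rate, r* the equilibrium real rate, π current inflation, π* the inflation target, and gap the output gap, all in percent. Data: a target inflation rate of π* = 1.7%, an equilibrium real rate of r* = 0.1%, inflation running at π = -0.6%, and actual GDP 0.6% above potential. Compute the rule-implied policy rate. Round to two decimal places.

-0.99%

Output 0.6% above potential → gap = 0.6.
R = 0.1 + (-0.6) + 0.5 × (-0.6 − 1.7) + 1.1 × 0.6
   = 0.1 − 0.6 − 1.15 + 0.66 = -0.99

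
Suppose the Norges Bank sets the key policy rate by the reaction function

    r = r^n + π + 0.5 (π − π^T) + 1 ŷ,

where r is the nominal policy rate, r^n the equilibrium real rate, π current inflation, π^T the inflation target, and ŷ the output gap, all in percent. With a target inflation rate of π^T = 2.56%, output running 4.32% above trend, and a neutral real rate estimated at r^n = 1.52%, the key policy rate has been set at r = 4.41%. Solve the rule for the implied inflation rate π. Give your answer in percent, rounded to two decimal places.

-0.10%

Output 4.32% above potential → ŷ = 4.32.
Collecting π: r = r^n + (1 + 0.5) π − 0.5 π^T + 1 ŷ
1.5 π = 4.41 − 1.52 + 0.5 × 2.56 − 1 × 4.32 = -0.15
π = -0.15 / 1.5 = -0.10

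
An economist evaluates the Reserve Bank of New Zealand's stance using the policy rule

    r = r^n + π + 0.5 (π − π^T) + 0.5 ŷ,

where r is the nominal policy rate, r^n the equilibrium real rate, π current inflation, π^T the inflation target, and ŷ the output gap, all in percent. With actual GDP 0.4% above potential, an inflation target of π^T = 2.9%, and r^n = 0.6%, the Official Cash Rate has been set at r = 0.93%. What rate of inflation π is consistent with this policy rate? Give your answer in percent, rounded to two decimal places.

1.05%

Output 0.4% above potential → ŷ = 0.4.
Collecting π: r = r^n + (1 + 0.5) π − 0.5 π^T + 0.5 ŷ
1.5 π = 0.93 − 0.6 + 0.5 × 2.9 − 0.5 × 0.4 = 1.58
π = 1.58 / 1.5 = 1.05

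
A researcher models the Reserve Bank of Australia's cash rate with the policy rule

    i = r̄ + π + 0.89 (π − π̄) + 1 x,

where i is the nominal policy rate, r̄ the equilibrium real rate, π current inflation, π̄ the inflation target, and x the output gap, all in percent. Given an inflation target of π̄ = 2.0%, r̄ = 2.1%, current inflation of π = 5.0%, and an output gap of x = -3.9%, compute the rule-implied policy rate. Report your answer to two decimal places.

i = 2.1 + 5.0 + 0.89 × (5.0 − 2.0) + 1 × (-3.9)
   = 2.1 + 5 + 2.67 − 3.9 = 5.87

5.87%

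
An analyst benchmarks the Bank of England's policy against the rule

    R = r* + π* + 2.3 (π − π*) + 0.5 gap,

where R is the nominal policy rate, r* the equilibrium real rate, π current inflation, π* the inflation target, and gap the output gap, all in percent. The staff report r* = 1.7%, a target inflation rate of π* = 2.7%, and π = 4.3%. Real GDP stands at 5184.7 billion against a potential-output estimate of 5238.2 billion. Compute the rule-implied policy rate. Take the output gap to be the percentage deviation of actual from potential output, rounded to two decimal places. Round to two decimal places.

7.57%

Output gap = 100 × (5184.7 − 5238.2) / 5238.2 = -1.02%.
R = 1.70 + 2.70 + 2.3 × (4.30 − 2.70) + 0.5 × (-1.02)
   = 1.70 + 2.7 + 3.68 − 0.51 = 7.57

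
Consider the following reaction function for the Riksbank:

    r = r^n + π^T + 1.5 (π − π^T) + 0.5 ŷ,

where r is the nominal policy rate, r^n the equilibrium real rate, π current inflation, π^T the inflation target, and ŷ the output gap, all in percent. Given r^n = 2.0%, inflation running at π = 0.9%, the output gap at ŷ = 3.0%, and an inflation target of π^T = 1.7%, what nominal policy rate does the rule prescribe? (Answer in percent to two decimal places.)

r = 2.0 + 1.7 + 1.5 × (0.9 − 1.7) + 0.5 × 3.0
   = 2.0 + 1.7 − 1.2 + 1.5 = 4.00

4.00%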